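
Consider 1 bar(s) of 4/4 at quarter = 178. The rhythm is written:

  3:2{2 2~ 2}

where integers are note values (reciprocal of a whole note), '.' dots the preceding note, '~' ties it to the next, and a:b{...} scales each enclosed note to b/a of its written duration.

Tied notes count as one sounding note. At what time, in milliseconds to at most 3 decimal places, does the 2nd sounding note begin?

note 2 onset = 4/3b = 449.438ms

1. 0.0ms @ 0 + 449.438ms (4/3)
2. 449.438ms @ 4/3 + 898.876ms (8/3)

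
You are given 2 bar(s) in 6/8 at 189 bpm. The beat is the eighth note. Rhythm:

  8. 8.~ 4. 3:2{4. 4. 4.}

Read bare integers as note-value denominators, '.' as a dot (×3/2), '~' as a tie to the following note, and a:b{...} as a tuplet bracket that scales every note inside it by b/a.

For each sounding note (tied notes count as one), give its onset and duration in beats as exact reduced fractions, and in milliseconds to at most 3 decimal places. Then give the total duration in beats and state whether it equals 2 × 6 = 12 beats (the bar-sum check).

1) 0.0ms=0b +476.19ms=3/2b
2) 476.19ms=3/2b +1428.571ms=9/2b
3) 1904.762ms=6b +634.921ms=2b
4) 2539.683ms=8b +634.921ms=2b
5) 3174.603ms=10b +634.921ms=2b
Σ=12b of 12 (189bpm 6/8) — PASS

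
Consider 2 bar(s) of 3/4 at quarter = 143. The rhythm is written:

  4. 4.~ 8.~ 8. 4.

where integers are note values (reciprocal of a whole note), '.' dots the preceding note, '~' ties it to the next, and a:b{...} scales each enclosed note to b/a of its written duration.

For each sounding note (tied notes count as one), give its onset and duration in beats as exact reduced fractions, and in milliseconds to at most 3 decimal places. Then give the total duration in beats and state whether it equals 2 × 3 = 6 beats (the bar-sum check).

1) 0.0ms=0b +629.371ms=3/2b
2) 629.371ms=3/2b +1258.741ms=3b
3) 1888.112ms=9/2b +629.371ms=3/2b
Σ=6b of 6 (143bpm 3/4) — PASS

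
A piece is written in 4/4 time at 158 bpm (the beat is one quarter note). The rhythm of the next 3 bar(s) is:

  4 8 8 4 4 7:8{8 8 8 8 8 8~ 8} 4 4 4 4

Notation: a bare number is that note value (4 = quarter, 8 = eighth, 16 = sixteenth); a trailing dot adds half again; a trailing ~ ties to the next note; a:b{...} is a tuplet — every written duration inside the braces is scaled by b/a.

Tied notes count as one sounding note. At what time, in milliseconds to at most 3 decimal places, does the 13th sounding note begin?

1. 0.0ms @ 0 + 379.747ms (1)
2. 379.747ms @ 1 + 189.873ms (1/2)
3. 569.62ms @ 3/2 + 189.873ms (1/2)
4. 759.494ms @ 2 + 379.747ms (1)
5. 1139.241ms @ 3 + 379.747ms (1)
6. 1518.987ms @ 4 + 216.998ms (4/7)
7. 1735.986ms @ 32/7 + 216.998ms (4/7)
8. 1952.984ms @ 36/7 + 216.998ms (4/7)
9. 2169.982ms @ 40/7 + 216.998ms (4/7)
10. 2386.98ms @ 44/7 + 216.998ms (4/7)
11. 2603.978ms @ 48/7 + 433.996ms (8/7)
12. 3037.975ms @ 8 + 379.747ms (1)
13. 3417.722ms @ 9 + 379.747ms (1)
14. 3797.468ms @ 10 + 379.747ms (1)
15. 4177.215ms @ 11 + 379.747ms (1)

note 13 onset = 9b = 3417.722ms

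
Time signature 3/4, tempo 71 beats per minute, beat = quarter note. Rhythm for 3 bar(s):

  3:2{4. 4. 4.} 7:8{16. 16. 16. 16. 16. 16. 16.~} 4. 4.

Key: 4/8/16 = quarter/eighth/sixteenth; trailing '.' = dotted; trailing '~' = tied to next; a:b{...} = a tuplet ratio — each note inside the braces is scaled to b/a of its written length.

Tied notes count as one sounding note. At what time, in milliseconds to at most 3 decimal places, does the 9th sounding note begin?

1. 0.0ms @ 0 + 845.07ms (1)
2. 845.07ms @ 1 + 845.07ms (1)
3. 1690.141ms @ 2 + 845.07ms (1)
4. 2535.211ms @ 3 + 362.173ms (3/7)
5. 2897.384ms @ 24/7 + 362.173ms (3/7)
6. 3259.557ms @ 27/7 + 362.173ms (3/7)
7. 3621.73ms @ 30/7 + 362.173ms (3/7)
8. 3983.903ms @ 33/7 + 362.173ms (3/7)
9. 4346.076ms @ 36/7 + 362.173ms (3/7)
10. 4708.249ms @ 39/7 + 1629.779ms (27/14)
11. 6338.028ms @ 15/2 + 1267.606ms (3/2)

note 9 onset = 36/7b = 4346.076ms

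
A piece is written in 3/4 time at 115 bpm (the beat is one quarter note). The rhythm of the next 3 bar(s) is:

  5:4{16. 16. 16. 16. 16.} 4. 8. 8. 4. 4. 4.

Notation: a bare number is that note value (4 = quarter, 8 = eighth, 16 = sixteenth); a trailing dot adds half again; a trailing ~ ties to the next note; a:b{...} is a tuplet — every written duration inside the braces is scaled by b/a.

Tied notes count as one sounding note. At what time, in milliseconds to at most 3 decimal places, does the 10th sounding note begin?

note 10 onset = 6b = 3130.435ms

1. 0.0ms @ 0 + 156.522ms (3/10)
2. 156.522ms @ 3/10 + 156.522ms (3/10)
3. 313.043ms @ 3/5 + 156.522ms (3/10)
4. 469.565ms @ 9/10 + 156.522ms (3/10)
5. 626.087ms @ 6/5 + 156.522ms (3/10)
6. 782.609ms @ 3/2 + 782.609ms (3/2)
7. 1565.217ms @ 3 + 391.304ms (3/4)
8. 1956.522ms @ 15/4 + 391.304ms (3/4)
9. 2347.826ms @ 9/2 + 782.609ms (3/2)
10. 3130.435ms @ 6 + 782.609ms (3/2)
11. 3913.043ms @ 15/2 + 782.609ms (3/2)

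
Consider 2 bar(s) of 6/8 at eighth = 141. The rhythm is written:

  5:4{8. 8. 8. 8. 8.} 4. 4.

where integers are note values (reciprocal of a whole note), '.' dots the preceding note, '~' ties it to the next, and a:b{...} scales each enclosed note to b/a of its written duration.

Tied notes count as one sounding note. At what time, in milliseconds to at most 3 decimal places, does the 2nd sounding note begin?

note 2 onset = 6/5b = 510.638ms

1. 0.0ms @ 0 + 510.638ms (6/5)
2. 510.638ms @ 6/5 + 510.638ms (6/5)
3. 1021.277ms @ 12/5 + 510.638ms (6/5)
4. 1531.915ms @ 18/5 + 510.638ms (6/5)
5. 2042.553ms @ 24/5 + 510.638ms (6/5)
6. 2553.191ms @ 6 + 1276.596ms (3)
7. 3829.787ms @ 9 + 1276.596ms (3)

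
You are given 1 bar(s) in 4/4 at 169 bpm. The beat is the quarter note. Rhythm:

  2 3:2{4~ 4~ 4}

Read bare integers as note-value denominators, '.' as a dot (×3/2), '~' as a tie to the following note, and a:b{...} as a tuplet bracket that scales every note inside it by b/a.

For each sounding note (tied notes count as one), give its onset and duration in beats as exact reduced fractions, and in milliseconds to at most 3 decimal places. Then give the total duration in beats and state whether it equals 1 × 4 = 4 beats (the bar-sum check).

1) 0.0ms=0b +710.059ms=2b
2) 710.059ms=2b +710.059ms=2b
Σ=4b of 4 (169bpm 4/4) — PASS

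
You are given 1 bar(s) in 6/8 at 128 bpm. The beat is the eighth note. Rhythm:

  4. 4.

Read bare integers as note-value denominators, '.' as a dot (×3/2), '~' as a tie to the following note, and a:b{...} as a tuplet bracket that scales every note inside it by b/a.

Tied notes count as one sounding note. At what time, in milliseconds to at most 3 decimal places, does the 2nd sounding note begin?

1. 0.0ms @ 0 + 1406.25ms (3)
2. 1406.25ms @ 3 + 1406.25ms (3)

note 2 onset = 3b = 1406.25ms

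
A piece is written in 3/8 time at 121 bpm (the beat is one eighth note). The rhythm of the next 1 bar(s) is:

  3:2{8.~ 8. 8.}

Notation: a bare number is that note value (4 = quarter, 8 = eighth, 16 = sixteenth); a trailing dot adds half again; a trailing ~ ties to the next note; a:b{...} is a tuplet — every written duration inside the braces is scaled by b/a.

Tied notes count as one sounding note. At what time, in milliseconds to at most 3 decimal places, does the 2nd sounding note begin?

note 2 onset = 2b = 991.736ms

1. 0.0ms @ 0 + 991.736ms (2)
2. 991.736ms @ 2 + 495.868ms (1)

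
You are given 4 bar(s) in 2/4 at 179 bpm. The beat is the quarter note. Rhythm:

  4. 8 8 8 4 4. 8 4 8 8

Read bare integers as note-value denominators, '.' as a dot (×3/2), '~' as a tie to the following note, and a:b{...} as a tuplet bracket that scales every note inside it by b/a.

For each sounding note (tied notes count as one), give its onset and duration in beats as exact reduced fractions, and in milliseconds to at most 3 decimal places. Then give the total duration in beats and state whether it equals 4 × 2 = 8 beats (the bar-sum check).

1) 0.0ms=0b +502.793ms=3/2b
2) 502.793ms=3/2b +167.598ms=1/2b
3) 670.391ms=2b +167.598ms=1/2b
4) 837.989ms=5/2b +167.598ms=1/2b
5) 1005.587ms=3b +335.196ms=1b
6) 1340.782ms=4b +502.793ms=3/2b
7) 1843.575ms=11/2b +167.598ms=1/2b
8) 2011.173ms=6b +335.196ms=1b
9) 2346.369ms=7b +167.598ms=1/2b
10) 2513.966ms=15/2b +167.598ms=1/2b
Σ=8b of 8 (179bpm 2/4) — PASS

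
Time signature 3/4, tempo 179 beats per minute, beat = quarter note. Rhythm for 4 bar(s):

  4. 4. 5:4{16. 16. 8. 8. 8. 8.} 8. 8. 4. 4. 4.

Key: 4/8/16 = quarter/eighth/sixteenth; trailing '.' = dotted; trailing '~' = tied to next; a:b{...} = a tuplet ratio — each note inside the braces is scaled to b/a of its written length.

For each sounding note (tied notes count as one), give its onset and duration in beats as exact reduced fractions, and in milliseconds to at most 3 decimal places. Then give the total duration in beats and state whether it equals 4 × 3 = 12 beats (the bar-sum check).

1) 0.0ms=0b +502.793ms=3/2b
2) 502.793ms=3/2b +502.793ms=3/2b
3) 1005.587ms=3b +100.559ms=3/10b
4) 1106.145ms=33/10b +100.559ms=3/10b
5) 1206.704ms=18/5b +201.117ms=3/5b
6) 1407.821ms=21/5b +201.117ms=3/5b
7) 1608.939ms=24/5b +201.117ms=3/5b
8) 1810.056ms=27/5b +201.117ms=3/5b
9) 2011.173ms=6b +251.397ms=3/4b
10) 2262.57ms=27/4b +251.397ms=3/4b
11) 2513.966ms=15/2b +502.793ms=3/2b
12) 3016.76ms=9b +502.793ms=3/2b
13) 3519.553ms=21/2b +502.793ms=3/2b
Σ=12b of 12 (179bpm 3/4) — PASS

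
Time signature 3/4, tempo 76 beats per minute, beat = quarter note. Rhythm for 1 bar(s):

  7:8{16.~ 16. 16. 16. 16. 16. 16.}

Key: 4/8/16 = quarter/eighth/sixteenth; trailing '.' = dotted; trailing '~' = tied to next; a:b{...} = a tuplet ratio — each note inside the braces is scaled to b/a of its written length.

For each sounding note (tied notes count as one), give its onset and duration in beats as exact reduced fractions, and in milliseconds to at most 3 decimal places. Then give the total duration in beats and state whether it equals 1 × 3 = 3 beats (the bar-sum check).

1) 0.0ms=0b +676.692ms=6/7b
2) 676.692ms=6/7b +338.346ms=3/7b
3) 1015.038ms=9/7b +338.346ms=3/7b
4) 1353.383ms=12/7b +338.346ms=3/7b
5) 1691.729ms=15/7b +338.346ms=3/7b
6) 2030.075ms=18/7b +338.346ms=3/7b
Σ=3b of 3 (76bpm 3/4) — PASS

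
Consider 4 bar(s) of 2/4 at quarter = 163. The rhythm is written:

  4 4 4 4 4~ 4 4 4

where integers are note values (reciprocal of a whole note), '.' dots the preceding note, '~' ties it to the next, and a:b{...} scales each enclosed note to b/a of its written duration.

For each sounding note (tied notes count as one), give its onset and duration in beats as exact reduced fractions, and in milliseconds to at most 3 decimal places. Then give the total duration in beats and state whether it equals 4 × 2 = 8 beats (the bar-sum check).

1) 0.0ms=0b +368.098ms=1b
2) 368.098ms=1b +368.098ms=1b
3) 736.196ms=2b +368.098ms=1b
4) 1104.294ms=3b +368.098ms=1b
5) 1472.393ms=4b +736.196ms=2b
6) 2208.589ms=6b +368.098ms=1b
7) 2576.687ms=7b +368.098ms=1b
Σ=8b of 8 (163bpm 2/4) — PASS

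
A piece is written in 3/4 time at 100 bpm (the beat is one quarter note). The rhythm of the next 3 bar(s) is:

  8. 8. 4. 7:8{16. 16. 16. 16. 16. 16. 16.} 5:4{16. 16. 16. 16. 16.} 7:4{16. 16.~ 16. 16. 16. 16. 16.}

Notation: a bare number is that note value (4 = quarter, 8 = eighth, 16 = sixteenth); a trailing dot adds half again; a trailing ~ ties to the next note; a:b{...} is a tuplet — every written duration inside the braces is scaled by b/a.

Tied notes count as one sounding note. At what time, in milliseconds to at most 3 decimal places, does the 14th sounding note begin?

note 14 onset = 69/10b = 4140.0ms

1. 0.0ms @ 0 + 450.0ms (3/4)
2. 450.0ms @ 3/4 + 450.0ms (3/4)
3. 900.0ms @ 3/2 + 900.0ms (3/2)
4. 1800.0ms @ 3 + 257.143ms (3/7)
5. 2057.143ms @ 24/7 + 257.143ms (3/7)
6. 2314.286ms @ 27/7 + 257.143ms (3/7)
7. 2571.429ms @ 30/7 + 257.143ms (3/7)
8. 2828.571ms @ 33/7 + 257.143ms (3/7)
9. 3085.714ms @ 36/7 + 257.143ms (3/7)
10. 3342.857ms @ 39/7 + 257.143ms (3/7)
11. 3600.0ms @ 6 + 180.0ms (3/10)
12. 3780.0ms @ 63/10 + 180.0ms (3/10)
13. 3960.0ms @ 33/5 + 180.0ms (3/10)
14. 4140.0ms @ 69/10 + 180.0ms (3/10)
15. 4320.0ms @ 36/5 + 180.0ms (3/10)
16. 4500.0ms @ 15/2 + 128.571ms (3/14)
17. 4628.571ms @ 54/7 + 257.143ms (3/7)
18. 4885.714ms @ 57/7 + 128.571ms (3/14)
19. 5014.286ms @ 117/14 + 128.571ms (3/14)
20. 5142.857ms @ 60/7 + 128.571ms (3/14)
21. 5271.429ms @ 123/14 + 128.571ms (3/14)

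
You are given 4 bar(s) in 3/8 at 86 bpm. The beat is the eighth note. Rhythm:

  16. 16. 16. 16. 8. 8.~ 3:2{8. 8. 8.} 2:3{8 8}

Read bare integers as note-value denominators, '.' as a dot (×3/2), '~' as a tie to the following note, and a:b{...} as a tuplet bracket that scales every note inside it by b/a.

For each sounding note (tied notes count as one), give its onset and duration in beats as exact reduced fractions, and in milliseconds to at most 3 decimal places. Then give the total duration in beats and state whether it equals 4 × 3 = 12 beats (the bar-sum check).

1) 0.0ms=0b +523.256ms=3/4b
2) 523.256ms=3/4b +523.256ms=3/4b
3) 1046.512ms=3/2b +523.256ms=3/4b
4) 1569.767ms=9/4b +523.256ms=3/4b
5) 2093.023ms=3b +1046.512ms=3/2b
6) 3139.535ms=9/2b +1744.186ms=5/2b
7) 4883.721ms=7b +697.674ms=1b
8) 5581.395ms=8b +697.674ms=1b
9) 6279.07ms=9b +1046.512ms=3/2b
10) 7325.581ms=21/2b +1046.512ms=3/2b
Σ=12b of 12 (86bpm 3/8) — PASS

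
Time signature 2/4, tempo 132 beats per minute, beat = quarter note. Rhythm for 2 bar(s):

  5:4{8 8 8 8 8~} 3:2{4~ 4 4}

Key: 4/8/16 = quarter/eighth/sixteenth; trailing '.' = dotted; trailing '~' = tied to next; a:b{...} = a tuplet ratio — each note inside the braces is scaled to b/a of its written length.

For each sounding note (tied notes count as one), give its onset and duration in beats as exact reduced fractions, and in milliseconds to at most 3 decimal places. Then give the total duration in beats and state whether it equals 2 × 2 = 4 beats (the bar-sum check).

1) 0.0ms=0b +181.818ms=2/5b
2) 181.818ms=2/5b +181.818ms=2/5b
3) 363.636ms=4/5b +181.818ms=2/5b
4) 545.455ms=6/5b +181.818ms=2/5b
5) 727.273ms=8/5b +787.879ms=26/15b
6) 1515.152ms=10/3b +303.03ms=2/3b
Σ=4b of 4 (132bpm 2/4) — PASS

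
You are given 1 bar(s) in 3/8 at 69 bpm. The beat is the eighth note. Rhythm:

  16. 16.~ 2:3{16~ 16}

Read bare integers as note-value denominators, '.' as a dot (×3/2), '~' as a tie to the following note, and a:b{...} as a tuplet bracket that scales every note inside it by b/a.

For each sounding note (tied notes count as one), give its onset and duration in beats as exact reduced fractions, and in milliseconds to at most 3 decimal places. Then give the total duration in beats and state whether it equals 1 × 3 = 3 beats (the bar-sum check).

1) 0.0ms=0b +652.174ms=3/4b
2) 652.174ms=3/4b +1956.522ms=9/4b
Σ=3b of 3 (69bpm 3/8) — PASS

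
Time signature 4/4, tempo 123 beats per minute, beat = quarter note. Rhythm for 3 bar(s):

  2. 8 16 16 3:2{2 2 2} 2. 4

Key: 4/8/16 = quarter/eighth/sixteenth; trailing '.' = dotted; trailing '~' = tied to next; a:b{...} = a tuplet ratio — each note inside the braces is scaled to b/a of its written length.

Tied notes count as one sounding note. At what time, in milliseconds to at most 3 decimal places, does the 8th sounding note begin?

note 8 onset = 8b = 3902.439ms

1. 0.0ms @ 0 + 1463.415ms (3)
2. 1463.415ms @ 3 + 243.902ms (1/2)
3. 1707.317ms @ 7/2 + 121.951ms (1/4)
4. 1829.268ms @ 15/4 + 121.951ms (1/4)
5. 1951.22ms @ 4 + 650.407ms (4/3)
6. 2601.626ms @ 16/3 + 650.407ms (4/3)
7. 3252.033ms @ 20/3 + 650.407ms (4/3)
8. 3902.439ms @ 8 + 1463.415ms (3)
9. 5365.854ms @ 11 + 487.805ms (1)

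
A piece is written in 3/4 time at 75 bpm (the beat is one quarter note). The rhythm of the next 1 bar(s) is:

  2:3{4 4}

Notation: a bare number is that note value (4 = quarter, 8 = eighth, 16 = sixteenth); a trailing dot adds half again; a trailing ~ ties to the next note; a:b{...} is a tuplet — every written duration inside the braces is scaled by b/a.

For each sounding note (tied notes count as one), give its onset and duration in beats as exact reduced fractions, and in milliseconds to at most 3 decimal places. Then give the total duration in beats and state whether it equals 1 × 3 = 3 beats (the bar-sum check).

1) 0.0ms=0b +1200.0ms=3/2b
2) 1200.0ms=3/2b +1200.0ms=3/2b
Σ=3b of 3 (75bpm 3/4) — PASS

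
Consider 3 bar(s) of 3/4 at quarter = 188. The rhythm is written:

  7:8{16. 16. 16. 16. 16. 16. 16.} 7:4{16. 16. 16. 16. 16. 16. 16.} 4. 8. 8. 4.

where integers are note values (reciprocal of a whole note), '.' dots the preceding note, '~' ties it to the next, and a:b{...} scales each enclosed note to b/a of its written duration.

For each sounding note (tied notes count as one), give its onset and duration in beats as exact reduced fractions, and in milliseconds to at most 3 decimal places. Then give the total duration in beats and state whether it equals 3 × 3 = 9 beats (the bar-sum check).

1) 0.0ms=0b +136.778ms=3/7b
2) 136.778ms=3/7b +136.778ms=3/7b
3) 273.556ms=6/7b +136.778ms=3/7b
4) 410.334ms=9/7b +136.778ms=3/7b
5) 547.112ms=12/7b +136.778ms=3/7b
6) 683.891ms=15/7b +136.778ms=3/7b
7) 820.669ms=18/7b +136.778ms=3/7b
8) 957.447ms=3b +68.389ms=3/14b
9) 1025.836ms=45/14b +68.389ms=3/14b
10) 1094.225ms=24/7b +68.389ms=3/14b
11) 1162.614ms=51/14b +68.389ms=3/14b
12) 1231.003ms=27/7b +68.389ms=3/14b
13) 1299.392ms=57/14b +68.389ms=3/14b
14) 1367.781ms=30/7b +68.389ms=3/14b
15) 1436.17ms=9/2b +478.723ms=3/2b
16) 1914.894ms=6b +239.362ms=3/4b
17) 2154.255ms=27/4b +239.362ms=3/4b
18) 2393.617ms=15/2b +478.723ms=3/2b
Σ=9b of 9 (188bpm 3/4) — PASS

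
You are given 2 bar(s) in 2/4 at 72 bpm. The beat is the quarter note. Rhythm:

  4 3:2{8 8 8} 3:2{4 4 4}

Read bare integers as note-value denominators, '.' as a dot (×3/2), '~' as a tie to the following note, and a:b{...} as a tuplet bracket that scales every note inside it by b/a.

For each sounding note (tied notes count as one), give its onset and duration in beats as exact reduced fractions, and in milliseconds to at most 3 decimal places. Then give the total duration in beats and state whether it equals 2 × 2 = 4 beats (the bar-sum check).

1) 0.0ms=0b +833.333ms=1b
2) 833.333ms=1b +277.778ms=1/3b
3) 1111.111ms=4/3b +277.778ms=1/3b
4) 1388.889ms=5/3b +277.778ms=1/3b
5) 1666.667ms=2b +555.556ms=2/3b
6) 2222.222ms=8/3b +555.556ms=2/3b
7) 2777.778ms=10/3b +555.556ms=2/3b
Σ=4b of 4 (72bpm 2/4) — PASS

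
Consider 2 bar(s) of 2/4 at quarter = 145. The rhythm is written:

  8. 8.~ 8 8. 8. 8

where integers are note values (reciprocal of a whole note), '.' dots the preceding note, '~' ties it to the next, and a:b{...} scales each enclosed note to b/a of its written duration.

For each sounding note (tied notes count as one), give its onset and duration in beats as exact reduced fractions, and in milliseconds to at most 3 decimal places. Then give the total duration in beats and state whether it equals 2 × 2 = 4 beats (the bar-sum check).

1) 0.0ms=0b +310.345ms=3/4b
2) 310.345ms=3/4b +517.241ms=5/4b
3) 827.586ms=2b +310.345ms=3/4b
4) 1137.931ms=11/4b +310.345ms=3/4b
5) 1448.276ms=7/2b +206.897ms=1/2b
Σ=4b of 4 (145bpm 2/4) — PASS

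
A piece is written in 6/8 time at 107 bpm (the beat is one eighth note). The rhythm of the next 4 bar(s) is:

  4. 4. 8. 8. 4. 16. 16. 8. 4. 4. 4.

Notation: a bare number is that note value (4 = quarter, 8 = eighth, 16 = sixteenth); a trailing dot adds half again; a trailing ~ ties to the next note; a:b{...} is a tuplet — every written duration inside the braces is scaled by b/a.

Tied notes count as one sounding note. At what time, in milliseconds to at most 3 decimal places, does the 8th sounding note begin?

1. 0.0ms @ 0 + 1682.243ms (3)
2. 1682.243ms @ 3 + 1682.243ms (3)
3. 3364.486ms @ 6 + 841.121ms (3/2)
4. 4205.607ms @ 15/2 + 841.121ms (3/2)
5. 5046.729ms @ 9 + 1682.243ms (3)
6. 6728.972ms @ 12 + 420.561ms (3/4)
7. 7149.533ms @ 51/4 + 420.561ms (3/4)
8. 7570.093ms @ 27/2 + 841.121ms (3/2)
9. 8411.215ms @ 15 + 1682.243ms (3)
10. 10093.458ms @ 18 + 1682.243ms (3)
11. 11775.701ms @ 21 + 1682.243ms (3)

note 8 onset = 27/2b = 7570.093ms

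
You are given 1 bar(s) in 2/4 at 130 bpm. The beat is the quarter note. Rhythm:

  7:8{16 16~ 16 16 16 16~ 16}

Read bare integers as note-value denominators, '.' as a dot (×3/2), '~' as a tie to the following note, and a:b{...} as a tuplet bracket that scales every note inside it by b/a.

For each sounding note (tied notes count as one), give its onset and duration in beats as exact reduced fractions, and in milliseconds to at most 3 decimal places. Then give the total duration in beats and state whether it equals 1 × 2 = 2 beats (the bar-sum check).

1) 0.0ms=0b +131.868ms=2/7b
2) 131.868ms=2/7b +263.736ms=4/7b
3) 395.604ms=6/7b +131.868ms=2/7b
4) 527.473ms=8/7b +131.868ms=2/7b
5) 659.341ms=10/7b +263.736ms=4/7b
Σ=2b of 2 (130bpm 2/4) — PASS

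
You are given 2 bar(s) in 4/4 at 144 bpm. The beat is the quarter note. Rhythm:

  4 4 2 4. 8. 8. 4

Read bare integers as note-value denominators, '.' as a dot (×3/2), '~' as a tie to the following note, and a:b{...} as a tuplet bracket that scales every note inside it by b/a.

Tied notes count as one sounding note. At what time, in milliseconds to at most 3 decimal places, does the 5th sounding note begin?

note 5 onset = 11/2b = 2291.667ms

1. 0.0ms @ 0 + 416.667ms (1)
2. 416.667ms @ 1 + 416.667ms (1)
3. 833.333ms @ 2 + 833.333ms (2)
4. 1666.667ms @ 4 + 625.0ms (3/2)
5. 2291.667ms @ 11/2 + 312.5ms (3/4)
6. 2604.167ms @ 25/4 + 312.5ms (3/4)
7. 2916.667ms @ 7 + 416.667ms (1)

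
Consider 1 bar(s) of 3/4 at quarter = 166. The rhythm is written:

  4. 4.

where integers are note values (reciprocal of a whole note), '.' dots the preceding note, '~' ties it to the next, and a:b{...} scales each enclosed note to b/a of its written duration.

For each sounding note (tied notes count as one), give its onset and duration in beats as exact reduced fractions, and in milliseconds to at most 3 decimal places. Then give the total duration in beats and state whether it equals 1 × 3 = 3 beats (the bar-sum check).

1) 0.0ms=0b +542.169ms=3/2b
2) 542.169ms=3/2b +542.169ms=3/2b
Σ=3b of 3 (166bpm 3/4) — PASS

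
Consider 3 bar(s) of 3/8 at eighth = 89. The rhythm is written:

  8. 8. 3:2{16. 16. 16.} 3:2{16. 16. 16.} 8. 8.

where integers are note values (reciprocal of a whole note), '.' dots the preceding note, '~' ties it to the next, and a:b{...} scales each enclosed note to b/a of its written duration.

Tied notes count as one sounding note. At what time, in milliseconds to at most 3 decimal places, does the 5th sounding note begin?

1. 0.0ms @ 0 + 1011.236ms (3/2)
2. 1011.236ms @ 3/2 + 1011.236ms (3/2)
3. 2022.472ms @ 3 + 337.079ms (1/2)
4. 2359.551ms @ 7/2 + 337.079ms (1/2)
5. 2696.629ms @ 4 + 337.079ms (1/2)
6. 3033.708ms @ 9/2 + 337.079ms (1/2)
7. 3370.787ms @ 5 + 337.079ms (1/2)
8. 3707.865ms @ 11/2 + 337.079ms (1/2)
9. 4044.944ms @ 6 + 1011.236ms (3/2)
10. 5056.18ms @ 15/2 + 1011.236ms (3/2)

note 5 onset = 4b = 2696.629ms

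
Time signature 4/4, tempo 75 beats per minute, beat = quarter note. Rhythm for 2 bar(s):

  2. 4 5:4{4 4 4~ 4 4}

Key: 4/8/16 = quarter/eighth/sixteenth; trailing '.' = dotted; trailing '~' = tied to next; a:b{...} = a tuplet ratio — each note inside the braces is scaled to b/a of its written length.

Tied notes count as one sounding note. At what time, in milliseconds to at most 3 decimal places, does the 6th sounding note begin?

note 6 onset = 36/5b = 5760.0ms

1. 0.0ms @ 0 + 2400.0ms (3)
2. 2400.0ms @ 3 + 800.0ms (1)
3. 3200.0ms @ 4 + 640.0ms (4/5)
4. 3840.0ms @ 24/5 + 640.0ms (4/5)
5. 4480.0ms @ 28/5 + 1280.0ms (8/5)
6. 5760.0ms @ 36/5 + 640.0ms (4/5)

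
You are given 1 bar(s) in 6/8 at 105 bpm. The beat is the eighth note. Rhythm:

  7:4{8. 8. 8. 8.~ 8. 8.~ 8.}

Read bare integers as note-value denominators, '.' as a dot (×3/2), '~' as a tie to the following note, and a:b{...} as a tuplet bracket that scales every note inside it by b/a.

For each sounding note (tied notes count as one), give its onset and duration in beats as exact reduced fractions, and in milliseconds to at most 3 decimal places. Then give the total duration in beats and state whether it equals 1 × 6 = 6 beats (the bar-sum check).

1) 0.0ms=0b +489.796ms=6/7b
2) 489.796ms=6/7b +489.796ms=6/7b
3) 979.592ms=12/7b +489.796ms=6/7b
4) 1469.388ms=18/7b +979.592ms=12/7b
5) 2448.98ms=30/7b +979.592ms=12/7b
Σ=6b of 6 (105bpm 6/8) — PASS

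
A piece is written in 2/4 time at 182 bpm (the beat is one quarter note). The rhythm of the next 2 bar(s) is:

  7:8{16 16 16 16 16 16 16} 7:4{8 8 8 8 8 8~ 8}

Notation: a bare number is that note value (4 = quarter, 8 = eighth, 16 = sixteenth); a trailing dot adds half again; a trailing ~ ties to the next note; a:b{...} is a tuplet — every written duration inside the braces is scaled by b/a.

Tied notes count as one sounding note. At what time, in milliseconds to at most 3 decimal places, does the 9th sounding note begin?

1. 0.0ms @ 0 + 94.192ms (2/7)
2. 94.192ms @ 2/7 + 94.192ms (2/7)
3. 188.383ms @ 4/7 + 94.192ms (2/7)
4. 282.575ms @ 6/7 + 94.192ms (2/7)
5. 376.766ms @ 8/7 + 94.192ms (2/7)
6. 470.958ms @ 10/7 + 94.192ms (2/7)
7. 565.149ms @ 12/7 + 94.192ms (2/7)
8. 659.341ms @ 2 + 94.192ms (2/7)
9. 753.532ms @ 16/7 + 94.192ms (2/7)
10. 847.724ms @ 18/7 + 94.192ms (2/7)
11. 941.915ms @ 20/7 + 94.192ms (2/7)
12. 1036.107ms @ 22/7 + 94.192ms (2/7)
13. 1130.298ms @ 24/7 + 188.383ms (4/7)

note 9 onset = 16/7b = 753.532ms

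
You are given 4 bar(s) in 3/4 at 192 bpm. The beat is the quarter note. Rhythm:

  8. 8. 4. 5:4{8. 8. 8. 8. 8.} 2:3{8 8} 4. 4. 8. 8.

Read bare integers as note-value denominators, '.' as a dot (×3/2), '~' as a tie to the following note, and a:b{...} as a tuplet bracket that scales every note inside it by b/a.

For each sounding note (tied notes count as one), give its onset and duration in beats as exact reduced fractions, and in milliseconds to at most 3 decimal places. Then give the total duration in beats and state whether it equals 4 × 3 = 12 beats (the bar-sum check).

1) 0.0ms=0b +234.375ms=3/4b
2) 234.375ms=3/4b +234.375ms=3/4b
3) 468.75ms=3/2b +468.75ms=3/2b
4) 937.5ms=3b +187.5ms=3/5b
5) 1125.0ms=18/5b +187.5ms=3/5b
6) 1312.5ms=21/5b +187.5ms=3/5b
7) 1500.0ms=24/5b +187.5ms=3/5b
8) 1687.5ms=27/5b +187.5ms=3/5b
9) 1875.0ms=6b +234.375ms=3/4b
10) 2109.375ms=27/4b +234.375ms=3/4b
11) 2343.75ms=15/2b +468.75ms=3/2b
12) 2812.5ms=9b +468.75ms=3/2b
13) 3281.25ms=21/2b +234.375ms=3/4b
14) 3515.625ms=45/4b +234.375ms=3/4b
Σ=12b of 12 (192bpm 3/4) — PASS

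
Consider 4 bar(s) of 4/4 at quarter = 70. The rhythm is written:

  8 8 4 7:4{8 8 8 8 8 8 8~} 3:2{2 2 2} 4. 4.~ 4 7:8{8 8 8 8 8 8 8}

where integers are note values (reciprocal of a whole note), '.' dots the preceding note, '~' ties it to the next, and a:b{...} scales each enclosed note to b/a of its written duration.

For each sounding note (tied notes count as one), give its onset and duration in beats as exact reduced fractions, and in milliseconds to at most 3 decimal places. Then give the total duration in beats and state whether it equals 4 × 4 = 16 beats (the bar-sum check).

1) 0.0ms=0b +428.571ms=1/2b
2) 428.571ms=1/2b +428.571ms=1/2b
3) 857.143ms=1b +857.143ms=1b
4) 1714.286ms=2b +244.898ms=2/7b
5) 1959.184ms=16/7b +244.898ms=2/7b
6) 2204.082ms=18/7b +244.898ms=2/7b
7) 2448.98ms=20/7b +244.898ms=2/7b
8) 2693.878ms=22/7b +244.898ms=2/7b
9) 2938.776ms=24/7b +244.898ms=2/7b
10) 3183.673ms=26/7b +1387.755ms=34/21b
11) 4571.429ms=16/3b +1142.857ms=4/3b
12) 5714.286ms=20/3b +1142.857ms=4/3b
13) 6857.143ms=8b +1285.714ms=3/2b
14) 8142.857ms=19/2b +2142.857ms=5/2b
15) 10285.714ms=12b +489.796ms=4/7b
16) 10775.51ms=88/7b +489.796ms=4/7b
17) 11265.306ms=92/7b +489.796ms=4/7b
18) 11755.102ms=96/7b +489.796ms=4/7b
19) 12244.898ms=100/7b +489.796ms=4/7b
20) 12734.694ms=104/7b +489.796ms=4/7b
21) 13224.49ms=108/7b +489.796ms=4/7b
Σ=16b of 16 (70bpm 4/4) — PASS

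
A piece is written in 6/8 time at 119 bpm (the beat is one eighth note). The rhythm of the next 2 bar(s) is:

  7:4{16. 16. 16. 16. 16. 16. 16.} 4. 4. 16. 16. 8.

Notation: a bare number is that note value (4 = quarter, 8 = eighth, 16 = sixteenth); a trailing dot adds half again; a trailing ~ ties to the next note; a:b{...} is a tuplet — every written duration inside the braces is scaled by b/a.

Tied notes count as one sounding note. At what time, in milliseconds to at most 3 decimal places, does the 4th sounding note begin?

1. 0.0ms @ 0 + 216.086ms (3/7)
2. 216.086ms @ 3/7 + 216.086ms (3/7)
3. 432.173ms @ 6/7 + 216.086ms (3/7)
4. 648.259ms @ 9/7 + 216.086ms (3/7)
5. 864.346ms @ 12/7 + 216.086ms (3/7)
6. 1080.432ms @ 15/7 + 216.086ms (3/7)
7. 1296.519ms @ 18/7 + 216.086ms (3/7)
8. 1512.605ms @ 3 + 1512.605ms (3)
9. 3025.21ms @ 6 + 1512.605ms (3)
10. 4537.815ms @ 9 + 378.151ms (3/4)
11. 4915.966ms @ 39/4 + 378.151ms (3/4)
12. 5294.118ms @ 21/2 + 756.303ms (3/2)

note 4 onset = 9/7b = 648.259ms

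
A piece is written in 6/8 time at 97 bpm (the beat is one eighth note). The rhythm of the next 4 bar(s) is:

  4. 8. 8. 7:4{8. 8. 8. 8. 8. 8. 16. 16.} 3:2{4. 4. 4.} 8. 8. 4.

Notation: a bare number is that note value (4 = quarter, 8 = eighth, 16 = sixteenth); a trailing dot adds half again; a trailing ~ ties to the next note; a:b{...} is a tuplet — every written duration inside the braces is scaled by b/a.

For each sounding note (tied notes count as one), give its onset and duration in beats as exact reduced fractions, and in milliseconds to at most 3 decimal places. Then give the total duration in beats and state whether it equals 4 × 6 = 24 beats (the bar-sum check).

1) 0.0ms=0b +1855.67ms=3b
2) 1855.67ms=3b +927.835ms=3/2b
3) 2783.505ms=9/2b +927.835ms=3/2b
4) 3711.34ms=6b +530.191ms=6/7b
5) 4241.532ms=48/7b +530.191ms=6/7b
6) 4771.723ms=54/7b +530.191ms=6/7b
7) 5301.915ms=60/7b +530.191ms=6/7b
8) 5832.106ms=66/7b +530.191ms=6/7b
9) 6362.297ms=72/7b +530.191ms=6/7b
10) 6892.489ms=78/7b +265.096ms=3/7b
11) 7157.585ms=81/7b +265.096ms=3/7b
12) 7422.68ms=12b +1237.113ms=2b
13) 8659.794ms=14b +1237.113ms=2b
14) 9896.907ms=16b +1237.113ms=2b
15) 11134.021ms=18b +927.835ms=3/2b
16) 12061.856ms=39/2b +927.835ms=3/2b
17) 12989.691ms=21b +1855.67ms=3b
Σ=24b of 24 (97bpm 6/8) — PASS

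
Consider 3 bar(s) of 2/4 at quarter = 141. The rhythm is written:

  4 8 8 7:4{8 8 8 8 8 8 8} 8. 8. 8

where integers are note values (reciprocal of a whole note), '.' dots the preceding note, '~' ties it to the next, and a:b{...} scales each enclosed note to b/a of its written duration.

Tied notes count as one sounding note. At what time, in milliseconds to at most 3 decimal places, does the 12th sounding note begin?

note 12 onset = 19/4b = 2021.277ms

1. 0.0ms @ 0 + 425.532ms (1)
2. 425.532ms @ 1 + 212.766ms (1/2)
3. 638.298ms @ 3/2 + 212.766ms (1/2)
4. 851.064ms @ 2 + 121.581ms (2/7)
5. 972.644ms @ 16/7 + 121.581ms (2/7)
6. 1094.225ms @ 18/7 + 121.581ms (2/7)
7. 1215.805ms @ 20/7 + 121.581ms (2/7)
8. 1337.386ms @ 22/7 + 121.581ms (2/7)
9. 1458.967ms @ 24/7 + 121.581ms (2/7)
10. 1580.547ms @ 26/7 + 121.581ms (2/7)
11. 1702.128ms @ 4 + 319.149ms (3/4)
12. 2021.277ms @ 19/4 + 319.149ms (3/4)
13. 2340.426ms @ 11/2 + 212.766ms (1/2)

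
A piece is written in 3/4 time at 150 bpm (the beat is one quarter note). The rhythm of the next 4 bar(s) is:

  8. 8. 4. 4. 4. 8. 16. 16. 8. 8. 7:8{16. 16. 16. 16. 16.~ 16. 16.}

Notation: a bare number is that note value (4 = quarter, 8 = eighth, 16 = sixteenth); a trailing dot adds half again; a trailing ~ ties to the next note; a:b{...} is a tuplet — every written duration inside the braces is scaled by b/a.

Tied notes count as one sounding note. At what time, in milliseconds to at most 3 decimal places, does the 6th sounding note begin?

1. 0.0ms @ 0 + 300.0ms (3/4)
2. 300.0ms @ 3/4 + 300.0ms (3/4)
3. 600.0ms @ 3/2 + 600.0ms (3/2)
4. 1200.0ms @ 3 + 600.0ms (3/2)
5. 1800.0ms @ 9/2 + 600.0ms (3/2)
6. 2400.0ms @ 6 + 300.0ms (3/4)
7. 2700.0ms @ 27/4 + 150.0ms (3/8)
8. 2850.0ms @ 57/8 + 150.0ms (3/8)
9. 3000.0ms @ 15/2 + 300.0ms (3/4)
10. 3300.0ms @ 33/4 + 300.0ms (3/4)
11. 3600.0ms @ 9 + 171.429ms (3/7)
12. 3771.429ms @ 66/7 + 171.429ms (3/7)
13. 3942.857ms @ 69/7 + 171.429ms (3/7)
14. 4114.286ms @ 72/7 + 171.429ms (3/7)
15. 4285.714ms @ 75/7 + 342.857ms (6/7)
16. 4628.571ms @ 81/7 + 171.429ms (3/7)

note 6 onset = 6b = 2400.0ms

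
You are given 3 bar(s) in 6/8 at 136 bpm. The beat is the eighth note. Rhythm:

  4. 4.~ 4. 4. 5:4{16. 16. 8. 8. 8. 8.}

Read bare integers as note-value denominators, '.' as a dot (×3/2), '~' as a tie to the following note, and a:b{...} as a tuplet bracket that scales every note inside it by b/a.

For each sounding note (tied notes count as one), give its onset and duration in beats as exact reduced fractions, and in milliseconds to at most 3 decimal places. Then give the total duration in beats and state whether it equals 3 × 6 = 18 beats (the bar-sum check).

1) 0.0ms=0b +1323.529ms=3b
2) 1323.529ms=3b +2647.059ms=6b
3) 3970.588ms=9b +1323.529ms=3b
4) 5294.118ms=12b +264.706ms=3/5b
5) 5558.824ms=63/5b +264.706ms=3/5b
6) 5823.529ms=66/5b +529.412ms=6/5b
7) 6352.941ms=72/5b +529.412ms=6/5b
8) 6882.353ms=78/5b +529.412ms=6/5b
9) 7411.765ms=84/5b +529.412ms=6/5b
Σ=18b of 18 (136bpm 6/8) — PASS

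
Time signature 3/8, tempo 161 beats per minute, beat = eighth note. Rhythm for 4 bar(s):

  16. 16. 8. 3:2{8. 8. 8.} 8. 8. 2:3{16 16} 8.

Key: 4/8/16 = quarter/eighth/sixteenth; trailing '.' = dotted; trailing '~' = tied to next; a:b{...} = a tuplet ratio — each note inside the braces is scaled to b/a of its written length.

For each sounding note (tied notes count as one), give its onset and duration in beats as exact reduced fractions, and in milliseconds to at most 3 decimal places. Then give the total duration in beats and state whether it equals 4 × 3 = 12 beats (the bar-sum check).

1) 0.0ms=0b +279.503ms=3/4b
2) 279.503ms=3/4b +279.503ms=3/4b
3) 559.006ms=3/2b +559.006ms=3/2b
4) 1118.012ms=3b +372.671ms=1b
5) 1490.683ms=4b +372.671ms=1b
6) 1863.354ms=5b +372.671ms=1b
7) 2236.025ms=6b +559.006ms=3/2b
8) 2795.031ms=15/2b +559.006ms=3/2b
9) 3354.037ms=9b +279.503ms=3/4b
10) 3633.54ms=39/4b +279.503ms=3/4b
11) 3913.043ms=21/2b +559.006ms=3/2b
Σ=12b of 12 (161bpm 3/8) — PASS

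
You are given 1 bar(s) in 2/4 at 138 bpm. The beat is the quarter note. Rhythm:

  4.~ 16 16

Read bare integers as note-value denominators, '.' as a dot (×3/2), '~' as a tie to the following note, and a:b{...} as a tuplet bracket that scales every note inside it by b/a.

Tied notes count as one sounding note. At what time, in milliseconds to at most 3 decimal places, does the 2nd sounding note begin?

1. 0.0ms @ 0 + 760.87ms (7/4)
2. 760.87ms @ 7/4 + 108.696ms (1/4)

note 2 onset = 7/4b = 760.87ms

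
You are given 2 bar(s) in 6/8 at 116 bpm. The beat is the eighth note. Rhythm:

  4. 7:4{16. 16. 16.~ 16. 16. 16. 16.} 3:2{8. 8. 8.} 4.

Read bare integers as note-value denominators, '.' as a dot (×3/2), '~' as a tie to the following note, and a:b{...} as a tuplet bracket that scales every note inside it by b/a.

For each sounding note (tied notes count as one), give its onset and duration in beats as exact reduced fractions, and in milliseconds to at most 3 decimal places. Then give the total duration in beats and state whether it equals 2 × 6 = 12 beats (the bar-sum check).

1) 0.0ms=0b +1551.724ms=3b
2) 1551.724ms=3b +221.675ms=3/7b
3) 1773.399ms=24/7b +221.675ms=3/7b
4) 1995.074ms=27/7b +443.35ms=6/7b
5) 2438.424ms=33/7b +221.675ms=3/7b
6) 2660.099ms=36/7b +221.675ms=3/7b
7) 2881.773ms=39/7b +221.675ms=3/7b
8) 3103.448ms=6b +517.241ms=1b
9) 3620.69ms=7b +517.241ms=1b
10) 4137.931ms=8b +517.241ms=1b
11) 4655.172ms=9b +1551.724ms=3b
Σ=12b of 12 (116bpm 6/8) — PASS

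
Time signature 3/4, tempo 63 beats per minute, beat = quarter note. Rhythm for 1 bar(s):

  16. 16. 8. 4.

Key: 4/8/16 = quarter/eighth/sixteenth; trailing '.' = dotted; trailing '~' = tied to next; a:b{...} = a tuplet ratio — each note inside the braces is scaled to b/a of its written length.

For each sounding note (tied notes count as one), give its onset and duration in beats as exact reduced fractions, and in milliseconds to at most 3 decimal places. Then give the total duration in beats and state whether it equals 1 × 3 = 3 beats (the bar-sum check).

1) 0.0ms=0b +357.143ms=3/8b
2) 357.143ms=3/8b +357.143ms=3/8b
3) 714.286ms=3/4b +714.286ms=3/4b
4) 1428.571ms=3/2b +1428.571ms=3/2b
Σ=3b of 3 (63bpm 3/4) — PASS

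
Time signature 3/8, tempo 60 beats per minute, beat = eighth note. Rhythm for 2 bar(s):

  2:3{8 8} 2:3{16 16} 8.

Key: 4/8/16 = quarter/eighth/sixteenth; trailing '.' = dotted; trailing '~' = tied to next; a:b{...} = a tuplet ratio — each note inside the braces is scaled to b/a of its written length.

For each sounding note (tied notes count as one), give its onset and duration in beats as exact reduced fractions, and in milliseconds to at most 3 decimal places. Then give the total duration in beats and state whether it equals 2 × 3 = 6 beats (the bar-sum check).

1) 0.0ms=0b +1500.0ms=3/2b
2) 1500.0ms=3/2b +1500.0ms=3/2b
3) 3000.0ms=3b +750.0ms=3/4b
4) 3750.0ms=15/4b +750.0ms=3/4b
5) 4500.0ms=9/2b +1500.0ms=3/2b
Σ=6b of 6 (60bpm 3/8) — PASS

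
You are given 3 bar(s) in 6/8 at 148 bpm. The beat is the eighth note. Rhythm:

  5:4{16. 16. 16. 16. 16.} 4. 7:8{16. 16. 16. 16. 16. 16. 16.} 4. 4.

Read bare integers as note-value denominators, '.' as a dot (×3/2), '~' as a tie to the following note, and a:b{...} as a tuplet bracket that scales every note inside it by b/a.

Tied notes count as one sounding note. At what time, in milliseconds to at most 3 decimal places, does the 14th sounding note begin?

note 14 onset = 12b = 4864.865ms

1. 0.0ms @ 0 + 243.243ms (3/5)
2. 243.243ms @ 3/5 + 243.243ms (3/5)
3. 486.486ms @ 6/5 + 243.243ms (3/5)
4. 729.73ms @ 9/5 + 243.243ms (3/5)
5. 972.973ms @ 12/5 + 243.243ms (3/5)
6. 1216.216ms @ 3 + 1216.216ms (3)
7. 2432.432ms @ 6 + 347.49ms (6/7)
8. 2779.923ms @ 48/7 + 347.49ms (6/7)
9. 3127.413ms @ 54/7 + 347.49ms (6/7)
10. 3474.903ms @ 60/7 + 347.49ms (6/7)
11. 3822.394ms @ 66/7 + 347.49ms (6/7)
12. 4169.884ms @ 72/7 + 347.49ms (6/7)
13. 4517.375ms @ 78/7 + 347.49ms (6/7)
14. 4864.865ms @ 12 + 1216.216ms (3)
15. 6081.081ms @ 15 + 1216.216ms (3)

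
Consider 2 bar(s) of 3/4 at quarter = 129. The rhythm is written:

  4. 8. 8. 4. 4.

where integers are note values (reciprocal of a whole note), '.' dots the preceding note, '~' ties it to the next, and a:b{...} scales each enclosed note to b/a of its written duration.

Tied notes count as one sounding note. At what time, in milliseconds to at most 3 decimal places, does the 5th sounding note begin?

note 5 onset = 9/2b = 2093.023ms

1. 0.0ms @ 0 + 697.674ms (3/2)
2. 697.674ms @ 3/2 + 348.837ms (3/4)
3. 1046.512ms @ 9/4 + 348.837ms (3/4)
4. 1395.349ms @ 3 + 697.674ms (3/2)
5. 2093.023ms @ 9/2 + 697.674ms (3/2)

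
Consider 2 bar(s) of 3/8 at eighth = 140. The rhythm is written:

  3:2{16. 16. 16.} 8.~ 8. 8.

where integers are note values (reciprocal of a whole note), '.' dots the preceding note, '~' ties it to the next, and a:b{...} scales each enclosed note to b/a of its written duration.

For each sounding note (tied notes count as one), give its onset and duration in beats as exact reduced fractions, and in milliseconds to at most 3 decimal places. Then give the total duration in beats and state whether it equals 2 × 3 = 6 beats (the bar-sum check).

1) 0.0ms=0b +214.286ms=1/2b
2) 214.286ms=1/2b +214.286ms=1/2b
3) 428.571ms=1b +214.286ms=1/2b
4) 642.857ms=3/2b +1285.714ms=3b
5) 1928.571ms=9/2b +642.857ms=3/2b
Σ=6b of 6 (140bpm 3/8) — PASS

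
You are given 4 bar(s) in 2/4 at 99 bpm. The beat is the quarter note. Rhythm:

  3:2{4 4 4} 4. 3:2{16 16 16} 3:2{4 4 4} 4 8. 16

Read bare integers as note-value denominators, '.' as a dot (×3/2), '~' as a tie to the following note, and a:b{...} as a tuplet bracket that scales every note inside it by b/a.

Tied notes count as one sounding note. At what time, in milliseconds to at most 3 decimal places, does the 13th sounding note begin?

note 13 onset = 31/4b = 4696.97ms

1. 0.0ms @ 0 + 404.04ms (2/3)
2. 404.04ms @ 2/3 + 404.04ms (2/3)
3. 808.081ms @ 4/3 + 404.04ms (2/3)
4. 1212.121ms @ 2 + 909.091ms (3/2)
5. 2121.212ms @ 7/2 + 101.01ms (1/6)
6. 2222.222ms @ 11/3 + 101.01ms (1/6)
7. 2323.232ms @ 23/6 + 101.01ms (1/6)
8. 2424.242ms @ 4 + 404.04ms (2/3)
9. 2828.283ms @ 14/3 + 404.04ms (2/3)
10. 3232.323ms @ 16/3 + 404.04ms (2/3)
11. 3636.364ms @ 6 + 606.061ms (1)
12. 4242.424ms @ 7 + 454.545ms (3/4)
13. 4696.97ms @ 31/4 + 151.515ms (1/4)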